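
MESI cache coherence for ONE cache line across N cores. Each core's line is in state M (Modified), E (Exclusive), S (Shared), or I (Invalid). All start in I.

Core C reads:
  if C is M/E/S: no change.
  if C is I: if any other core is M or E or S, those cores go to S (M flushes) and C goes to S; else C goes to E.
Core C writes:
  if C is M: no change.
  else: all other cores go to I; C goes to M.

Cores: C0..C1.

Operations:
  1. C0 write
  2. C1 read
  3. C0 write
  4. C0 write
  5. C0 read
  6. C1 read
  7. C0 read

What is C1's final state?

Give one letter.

Op 1: C0 write [C0 write: invalidate none -> C0=M] -> [M,I]
Op 2: C1 read [C1 read from I: others=['C0=M'] -> C1=S, others downsized to S] -> [S,S]
Op 3: C0 write [C0 write: invalidate ['C1=S'] -> C0=M] -> [M,I]
Op 4: C0 write [C0 write: already M (modified), no change] -> [M,I]
Op 5: C0 read [C0 read: already in M, no change] -> [M,I]
Op 6: C1 read [C1 read from I: others=['C0=M'] -> C1=S, others downsized to S] -> [S,S]
Op 7: C0 read [C0 read: already in S, no change] -> [S,S]

Answer: S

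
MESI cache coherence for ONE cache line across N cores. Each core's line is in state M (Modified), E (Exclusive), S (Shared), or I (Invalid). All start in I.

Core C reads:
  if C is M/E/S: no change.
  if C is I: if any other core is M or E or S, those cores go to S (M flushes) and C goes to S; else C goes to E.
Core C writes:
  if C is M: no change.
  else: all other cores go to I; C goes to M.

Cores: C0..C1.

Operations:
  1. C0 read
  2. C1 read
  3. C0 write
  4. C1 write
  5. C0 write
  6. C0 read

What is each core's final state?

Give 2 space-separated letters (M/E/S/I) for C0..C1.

Op 1: C0 read [C0 read from I: no other sharers -> C0=E (exclusive)] -> [E,I]
Op 2: C1 read [C1 read from I: others=['C0=E'] -> C1=S, others downsized to S] -> [S,S]
Op 3: C0 write [C0 write: invalidate ['C1=S'] -> C0=M] -> [M,I]
Op 4: C1 write [C1 write: invalidate ['C0=M'] -> C1=M] -> [I,M]
Op 5: C0 write [C0 write: invalidate ['C1=M'] -> C0=M] -> [M,I]
Op 6: C0 read [C0 read: already in M, no change] -> [M,I]

Answer: M I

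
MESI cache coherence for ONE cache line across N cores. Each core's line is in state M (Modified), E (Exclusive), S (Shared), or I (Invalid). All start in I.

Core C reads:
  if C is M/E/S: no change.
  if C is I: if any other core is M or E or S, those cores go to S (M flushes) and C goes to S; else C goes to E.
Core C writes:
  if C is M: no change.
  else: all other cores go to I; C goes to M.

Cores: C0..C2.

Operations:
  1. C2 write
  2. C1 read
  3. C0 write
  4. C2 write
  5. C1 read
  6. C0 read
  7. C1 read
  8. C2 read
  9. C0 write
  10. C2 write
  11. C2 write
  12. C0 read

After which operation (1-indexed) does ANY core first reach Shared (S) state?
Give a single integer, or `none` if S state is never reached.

Op 1: C2 write [C2 write: invalidate none -> C2=M] -> [I,I,M]
Op 2: C1 read [C1 read from I: others=['C2=M'] -> C1=S, others downsized to S] -> [I,S,S]
  -> First S state at op 2; remaining ops need not be traced.

Answer: 2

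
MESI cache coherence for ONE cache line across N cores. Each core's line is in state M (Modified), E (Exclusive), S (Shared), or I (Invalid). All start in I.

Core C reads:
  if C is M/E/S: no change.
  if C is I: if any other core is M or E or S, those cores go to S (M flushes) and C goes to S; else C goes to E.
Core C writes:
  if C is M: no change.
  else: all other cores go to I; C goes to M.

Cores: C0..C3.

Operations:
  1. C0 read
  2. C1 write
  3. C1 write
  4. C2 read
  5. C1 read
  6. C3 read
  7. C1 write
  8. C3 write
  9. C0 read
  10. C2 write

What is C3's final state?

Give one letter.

Op 1: C0 read [C0 read from I: no other sharers -> C0=E (exclusive)] -> [E,I,I,I]
Op 2: C1 write [C1 write: invalidate ['C0=E'] -> C1=M] -> [I,M,I,I]
Op 3: C1 write [C1 write: already M (modified), no change] -> [I,M,I,I]
Op 4: C2 read [C2 read from I: others=['C1=M'] -> C2=S, others downsized to S] -> [I,S,S,I]
Op 5: C1 read [C1 read: already in S, no change] -> [I,S,S,I]
Op 6: C3 read [C3 read from I: others=['C1=S', 'C2=S'] -> C3=S, others downsized to S] -> [I,S,S,S]
Op 7: C1 write [C1 write: invalidate ['C2=S', 'C3=S'] -> C1=M] -> [I,M,I,I]
Op 8: C3 write [C3 write: invalidate ['C1=M'] -> C3=M] -> [I,I,I,M]
Op 9: C0 read [C0 read from I: others=['C3=M'] -> C0=S, others downsized to S] -> [S,I,I,S]
Op 10: C2 write [C2 write: invalidate ['C0=S', 'C3=S'] -> C2=M] -> [I,I,M,I]

Answer: I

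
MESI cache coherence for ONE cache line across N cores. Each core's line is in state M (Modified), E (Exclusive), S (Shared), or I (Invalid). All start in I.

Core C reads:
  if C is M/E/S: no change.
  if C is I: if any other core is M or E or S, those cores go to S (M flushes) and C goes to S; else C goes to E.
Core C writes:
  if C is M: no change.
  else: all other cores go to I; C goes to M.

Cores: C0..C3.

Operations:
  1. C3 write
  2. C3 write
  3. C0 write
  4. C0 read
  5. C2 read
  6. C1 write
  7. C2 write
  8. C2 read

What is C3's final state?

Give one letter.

Op 1: C3 write [C3 write: invalidate none -> C3=M] -> [I,I,I,M]
Op 2: C3 write [C3 write: already M (modified), no change] -> [I,I,I,M]
Op 3: C0 write [C0 write: invalidate ['C3=M'] -> C0=M] -> [M,I,I,I]
Op 4: C0 read [C0 read: already in M, no change] -> [M,I,I,I]
Op 5: C2 read [C2 read from I: others=['C0=M'] -> C2=S, others downsized to S] -> [S,I,S,I]
Op 6: C1 write [C1 write: invalidate ['C0=S', 'C2=S'] -> C1=M] -> [I,M,I,I]
Op 7: C2 write [C2 write: invalidate ['C1=M'] -> C2=M] -> [I,I,M,I]
Op 8: C2 read [C2 read: already in M, no change] -> [I,I,M,I]

Answer: I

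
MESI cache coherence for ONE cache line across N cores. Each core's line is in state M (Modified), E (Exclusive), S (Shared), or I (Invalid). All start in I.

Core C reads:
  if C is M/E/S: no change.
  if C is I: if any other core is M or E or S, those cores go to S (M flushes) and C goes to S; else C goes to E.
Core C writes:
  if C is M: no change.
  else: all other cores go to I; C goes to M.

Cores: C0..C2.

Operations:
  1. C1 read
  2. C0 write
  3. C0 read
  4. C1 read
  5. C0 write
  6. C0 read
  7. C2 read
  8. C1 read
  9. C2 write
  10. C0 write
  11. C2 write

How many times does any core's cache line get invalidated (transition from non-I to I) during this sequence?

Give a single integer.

Op 1: C1 read [C1 read from I: no other sharers -> C1=E (exclusive)] -> [I,E,I] (invalidations this op: 0; running total: 0)
Op 2: C0 write [C0 write: invalidate ['C1=E'] -> C0=M] -> [M,I,I] (invalidations this op: 1; running total: 1)
Op 3: C0 read [C0 read: already in M, no change] -> [M,I,I] (invalidations this op: 0; running total: 1)
Op 4: C1 read [C1 read from I: others=['C0=M'] -> C1=S, others downsized to S] -> [S,S,I] (invalidations this op: 0; running total: 1)
Op 5: C0 write [C0 write: invalidate ['C1=S'] -> C0=M] -> [M,I,I] (invalidations this op: 1; running total: 2)
Op 6: C0 read [C0 read: already in M, no change] -> [M,I,I] (invalidations this op: 0; running total: 2)
Op 7: C2 read [C2 read from I: others=['C0=M'] -> C2=S, others downsized to S] -> [S,I,S] (invalidations this op: 0; running total: 2)
Op 8: C1 read [C1 read from I: others=['C0=S', 'C2=S'] -> C1=S, others downsized to S] -> [S,S,S] (invalidations this op: 0; running total: 2)
Op 9: C2 write [C2 write: invalidate ['C0=S', 'C1=S'] -> C2=M] -> [I,I,M] (invalidations this op: 2; running total: 4)
Op 10: C0 write [C0 write: invalidate ['C2=M'] -> C0=M] -> [M,I,I] (invalidations this op: 1; running total: 5)
Op 11: C2 write [C2 write: invalidate ['C0=M'] -> C2=M] -> [I,I,M] (invalidations this op: 1; running total: 6)

Answer: 6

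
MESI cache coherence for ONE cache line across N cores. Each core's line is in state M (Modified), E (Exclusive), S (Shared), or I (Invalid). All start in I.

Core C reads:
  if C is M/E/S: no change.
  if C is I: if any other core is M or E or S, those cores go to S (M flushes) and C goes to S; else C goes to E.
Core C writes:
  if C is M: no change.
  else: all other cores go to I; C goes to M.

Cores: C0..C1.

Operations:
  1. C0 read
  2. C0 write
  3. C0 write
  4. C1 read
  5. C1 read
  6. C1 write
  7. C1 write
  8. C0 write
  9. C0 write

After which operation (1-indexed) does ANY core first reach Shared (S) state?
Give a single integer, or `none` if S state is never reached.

Answer: 4

Derivation:
Op 1: C0 read [C0 read from I: no other sharers -> C0=E (exclusive)] -> [E,I]
Op 2: C0 write [C0 write: invalidate none -> C0=M] -> [M,I]
Op 3: C0 write [C0 write: already M (modified), no change] -> [M,I]
Op 4: C1 read [C1 read from I: others=['C0=M'] -> C1=S, others downsized to S] -> [S,S]
  -> First S state at op 4; remaining ops need not be traced.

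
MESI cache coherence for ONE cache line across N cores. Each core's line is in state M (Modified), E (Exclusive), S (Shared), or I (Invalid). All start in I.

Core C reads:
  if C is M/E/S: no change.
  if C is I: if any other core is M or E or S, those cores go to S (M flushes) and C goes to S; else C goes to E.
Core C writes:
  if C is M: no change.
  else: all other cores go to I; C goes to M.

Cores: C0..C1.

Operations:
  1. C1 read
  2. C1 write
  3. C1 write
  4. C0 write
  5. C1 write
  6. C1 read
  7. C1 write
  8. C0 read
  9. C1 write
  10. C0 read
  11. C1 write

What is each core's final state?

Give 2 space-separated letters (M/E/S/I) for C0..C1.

Answer: I M

Derivation:
Op 1: C1 read [C1 read from I: no other sharers -> C1=E (exclusive)] -> [I,E]
Op 2: C1 write [C1 write: invalidate none -> C1=M] -> [I,M]
Op 3: C1 write [C1 write: already M (modified), no change] -> [I,M]
Op 4: C0 write [C0 write: invalidate ['C1=M'] -> C0=M] -> [M,I]
Op 5: C1 write [C1 write: invalidate ['C0=M'] -> C1=M] -> [I,M]
Op 6: C1 read [C1 read: already in M, no change] -> [I,M]
Op 7: C1 write [C1 write: already M (modified), no change] -> [I,M]
Op 8: C0 read [C0 read from I: others=['C1=M'] -> C0=S, others downsized to S] -> [S,S]
Op 9: C1 write [C1 write: invalidate ['C0=S'] -> C1=M] -> [I,M]
Op 10: C0 read [C0 read from I: others=['C1=M'] -> C0=S, others downsized to S] -> [S,S]
Op 11: C1 write [C1 write: invalidate ['C0=S'] -> C1=M] -> [I,M]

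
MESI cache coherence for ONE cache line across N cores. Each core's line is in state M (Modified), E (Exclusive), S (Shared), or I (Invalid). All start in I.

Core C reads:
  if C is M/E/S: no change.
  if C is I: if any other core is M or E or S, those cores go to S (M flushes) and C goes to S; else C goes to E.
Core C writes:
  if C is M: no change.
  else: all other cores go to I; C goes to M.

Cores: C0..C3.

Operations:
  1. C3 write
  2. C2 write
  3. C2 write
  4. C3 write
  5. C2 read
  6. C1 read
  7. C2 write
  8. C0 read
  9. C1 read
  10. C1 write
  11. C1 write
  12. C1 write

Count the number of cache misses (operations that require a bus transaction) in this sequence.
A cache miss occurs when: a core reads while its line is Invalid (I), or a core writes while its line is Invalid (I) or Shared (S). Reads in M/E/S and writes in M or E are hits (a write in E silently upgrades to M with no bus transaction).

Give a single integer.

Op 1: C3 write [C3 write: invalidate none -> C3=M] -> [I,I,I,M] [MISS #1: write from I]
Op 2: C2 write [C2 write: invalidate ['C3=M'] -> C2=M] -> [I,I,M,I] [MISS #2: write from I]
Op 3: C2 write [C2 write: already M (modified), no change] -> [I,I,M,I] [hit: write from M]
Op 4: C3 write [C3 write: invalidate ['C2=M'] -> C3=M] -> [I,I,I,M] [MISS #3: write from I]
Op 5: C2 read [C2 read from I: others=['C3=M'] -> C2=S, others downsized to S] -> [I,I,S,S] [MISS #4: read from I]
Op 6: C1 read [C1 read from I: others=['C2=S', 'C3=S'] -> C1=S, others downsized to S] -> [I,S,S,S] [MISS #5: read from I]
Op 7: C2 write [C2 write: invalidate ['C1=S', 'C3=S'] -> C2=M] -> [I,I,M,I] [MISS #6: write from S]
Op 8: C0 read [C0 read from I: others=['C2=M'] -> C0=S, others downsized to S] -> [S,I,S,I] [MISS #7: read from I]
Op 9: C1 read [C1 read from I: others=['C0=S', 'C2=S'] -> C1=S, others downsized to S] -> [S,S,S,I] [MISS #8: read from I]
Op 10: C1 write [C1 write: invalidate ['C0=S', 'C2=S'] -> C1=M] -> [I,M,I,I] [MISS #9: write from S]
Op 11: C1 write [C1 write: already M (modified), no change] -> [I,M,I,I] [hit: write from M]
Op 12: C1 write [C1 write: already M (modified), no change] -> [I,M,I,I] [hit: write from M]

Answer: 9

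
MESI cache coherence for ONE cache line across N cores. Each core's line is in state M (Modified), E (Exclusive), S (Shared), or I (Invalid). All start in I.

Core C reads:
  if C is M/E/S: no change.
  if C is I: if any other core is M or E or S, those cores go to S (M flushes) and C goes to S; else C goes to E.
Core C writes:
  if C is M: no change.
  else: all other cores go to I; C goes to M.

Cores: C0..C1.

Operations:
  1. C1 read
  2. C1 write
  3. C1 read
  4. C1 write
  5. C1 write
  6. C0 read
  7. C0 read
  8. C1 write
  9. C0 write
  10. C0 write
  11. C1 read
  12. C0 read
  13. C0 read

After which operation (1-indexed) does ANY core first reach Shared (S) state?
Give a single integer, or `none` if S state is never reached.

Op 1: C1 read [C1 read from I: no other sharers -> C1=E (exclusive)] -> [I,E]
Op 2: C1 write [C1 write: invalidate none -> C1=M] -> [I,M]
Op 3: C1 read [C1 read: already in M, no change] -> [I,M]
Op 4: C1 write [C1 write: already M (modified), no change] -> [I,M]
Op 5: C1 write [C1 write: already M (modified), no change] -> [I,M]
Op 6: C0 read [C0 read from I: others=['C1=M'] -> C0=S, others downsized to S] -> [S,S]
  -> First S state at op 6; remaining ops need not be traced.

Answer: 6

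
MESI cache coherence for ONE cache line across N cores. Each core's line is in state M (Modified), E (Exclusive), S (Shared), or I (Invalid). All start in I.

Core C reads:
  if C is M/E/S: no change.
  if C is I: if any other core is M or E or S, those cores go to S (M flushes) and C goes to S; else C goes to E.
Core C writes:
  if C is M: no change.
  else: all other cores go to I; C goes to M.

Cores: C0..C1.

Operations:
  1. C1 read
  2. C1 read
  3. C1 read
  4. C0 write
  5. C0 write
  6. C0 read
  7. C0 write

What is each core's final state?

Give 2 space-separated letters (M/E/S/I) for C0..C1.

Answer: M I

Derivation:
Op 1: C1 read [C1 read from I: no other sharers -> C1=E (exclusive)] -> [I,E]
Op 2: C1 read [C1 read: already in E, no change] -> [I,E]
Op 3: C1 read [C1 read: already in E, no change] -> [I,E]
Op 4: C0 write [C0 write: invalidate ['C1=E'] -> C0=M] -> [M,I]
Op 5: C0 write [C0 write: already M (modified), no change] -> [M,I]
Op 6: C0 read [C0 read: already in M, no change] -> [M,I]
Op 7: C0 write [C0 write: already M (modified), no change] -> [M,I]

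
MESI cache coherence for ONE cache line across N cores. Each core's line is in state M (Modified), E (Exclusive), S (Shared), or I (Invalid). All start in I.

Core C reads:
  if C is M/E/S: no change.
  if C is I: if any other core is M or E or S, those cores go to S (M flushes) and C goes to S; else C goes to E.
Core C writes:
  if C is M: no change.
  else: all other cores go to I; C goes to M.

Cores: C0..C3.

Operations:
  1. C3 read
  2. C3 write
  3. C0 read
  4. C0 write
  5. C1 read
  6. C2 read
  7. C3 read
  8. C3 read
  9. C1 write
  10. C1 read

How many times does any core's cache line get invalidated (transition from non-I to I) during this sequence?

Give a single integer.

Op 1: C3 read [C3 read from I: no other sharers -> C3=E (exclusive)] -> [I,I,I,E] (invalidations this op: 0; running total: 0)
Op 2: C3 write [C3 write: invalidate none -> C3=M] -> [I,I,I,M] (invalidations this op: 0; running total: 0)
Op 3: C0 read [C0 read from I: others=['C3=M'] -> C0=S, others downsized to S] -> [S,I,I,S] (invalidations this op: 0; running total: 0)
Op 4: C0 write [C0 write: invalidate ['C3=S'] -> C0=M] -> [M,I,I,I] (invalidations this op: 1; running total: 1)
Op 5: C1 read [C1 read from I: others=['C0=M'] -> C1=S, others downsized to S] -> [S,S,I,I] (invalidations this op: 0; running total: 1)
Op 6: C2 read [C2 read from I: others=['C0=S', 'C1=S'] -> C2=S, others downsized to S] -> [S,S,S,I] (invalidations this op: 0; running total: 1)
Op 7: C3 read [C3 read from I: others=['C0=S', 'C1=S', 'C2=S'] -> C3=S, others downsized to S] -> [S,S,S,S] (invalidations this op: 0; running total: 1)
Op 8: C3 read [C3 read: already in S, no change] -> [S,S,S,S] (invalidations this op: 0; running total: 1)
Op 9: C1 write [C1 write: invalidate ['C0=S', 'C2=S', 'C3=S'] -> C1=M] -> [I,M,I,I] (invalidations this op: 3; running total: 4)
Op 10: C1 read [C1 read: already in M, no change] -> [I,M,I,I] (invalidations this op: 0; running total: 4)

Answer: 4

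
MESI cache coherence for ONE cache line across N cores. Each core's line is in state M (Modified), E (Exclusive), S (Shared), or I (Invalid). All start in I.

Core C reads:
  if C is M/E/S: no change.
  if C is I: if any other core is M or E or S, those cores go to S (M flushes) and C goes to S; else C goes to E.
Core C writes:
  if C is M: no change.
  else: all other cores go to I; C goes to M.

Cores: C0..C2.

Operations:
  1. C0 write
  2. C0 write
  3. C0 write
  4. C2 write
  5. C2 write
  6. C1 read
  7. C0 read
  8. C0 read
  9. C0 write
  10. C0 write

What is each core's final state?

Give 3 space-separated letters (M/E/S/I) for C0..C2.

Op 1: C0 write [C0 write: invalidate none -> C0=M] -> [M,I,I]
Op 2: C0 write [C0 write: already M (modified), no change] -> [M,I,I]
Op 3: C0 write [C0 write: already M (modified), no change] -> [M,I,I]
Op 4: C2 write [C2 write: invalidate ['C0=M'] -> C2=M] -> [I,I,M]
Op 5: C2 write [C2 write: already M (modified), no change] -> [I,I,M]
Op 6: C1 read [C1 read from I: others=['C2=M'] -> C1=S, others downsized to S] -> [I,S,S]
Op 7: C0 read [C0 read from I: others=['C1=S', 'C2=S'] -> C0=S, others downsized to S] -> [S,S,S]
Op 8: C0 read [C0 read: already in S, no change] -> [S,S,S]
Op 9: C0 write [C0 write: invalidate ['C1=S', 'C2=S'] -> C0=M] -> [M,I,I]
Op 10: C0 write [C0 write: already M (modified), no change] -> [M,I,I]

Answer: M I I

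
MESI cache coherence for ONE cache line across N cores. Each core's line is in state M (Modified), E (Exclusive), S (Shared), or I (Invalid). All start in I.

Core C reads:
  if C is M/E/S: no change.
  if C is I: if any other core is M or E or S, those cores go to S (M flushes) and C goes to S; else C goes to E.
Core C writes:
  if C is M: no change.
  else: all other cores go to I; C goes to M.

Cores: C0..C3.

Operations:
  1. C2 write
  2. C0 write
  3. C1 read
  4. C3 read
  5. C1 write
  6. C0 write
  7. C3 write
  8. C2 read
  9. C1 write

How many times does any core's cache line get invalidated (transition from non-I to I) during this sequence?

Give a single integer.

Op 1: C2 write [C2 write: invalidate none -> C2=M] -> [I,I,M,I] (invalidations this op: 0; running total: 0)
Op 2: C0 write [C0 write: invalidate ['C2=M'] -> C0=M] -> [M,I,I,I] (invalidations this op: 1; running total: 1)
Op 3: C1 read [C1 read from I: others=['C0=M'] -> C1=S, others downsized to S] -> [S,S,I,I] (invalidations this op: 0; running total: 1)
Op 4: C3 read [C3 read from I: others=['C0=S', 'C1=S'] -> C3=S, others downsized to S] -> [S,S,I,S] (invalidations this op: 0; running total: 1)
Op 5: C1 write [C1 write: invalidate ['C0=S', 'C3=S'] -> C1=M] -> [I,M,I,I] (invalidations this op: 2; running total: 3)
Op 6: C0 write [C0 write: invalidate ['C1=M'] -> C0=M] -> [M,I,I,I] (invalidations this op: 1; running total: 4)
Op 7: C3 write [C3 write: invalidate ['C0=M'] -> C3=M] -> [I,I,I,M] (invalidations this op: 1; running total: 5)
Op 8: C2 read [C2 read from I: others=['C3=M'] -> C2=S, others downsized to S] -> [I,I,S,S] (invalidations this op: 0; running total: 5)
Op 9: C1 write [C1 write: invalidate ['C2=S', 'C3=S'] -> C1=M] -> [I,M,I,I] (invalidations this op: 2; running total: 7)

Answer: 7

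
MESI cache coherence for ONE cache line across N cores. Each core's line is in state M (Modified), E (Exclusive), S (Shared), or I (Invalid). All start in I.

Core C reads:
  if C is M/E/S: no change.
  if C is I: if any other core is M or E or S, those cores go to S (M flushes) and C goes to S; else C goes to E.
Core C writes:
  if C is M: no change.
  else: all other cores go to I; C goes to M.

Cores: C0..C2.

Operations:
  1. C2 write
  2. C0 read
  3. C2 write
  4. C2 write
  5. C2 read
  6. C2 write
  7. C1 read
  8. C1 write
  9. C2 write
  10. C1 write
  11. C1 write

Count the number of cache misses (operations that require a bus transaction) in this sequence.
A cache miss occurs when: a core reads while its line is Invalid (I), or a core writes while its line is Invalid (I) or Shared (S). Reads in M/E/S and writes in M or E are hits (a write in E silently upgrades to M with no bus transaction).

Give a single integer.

Op 1: C2 write [C2 write: invalidate none -> C2=M] -> [I,I,M] [MISS #1: write from I]
Op 2: C0 read [C0 read from I: others=['C2=M'] -> C0=S, others downsized to S] -> [S,I,S] [MISS #2: read from I]
Op 3: C2 write [C2 write: invalidate ['C0=S'] -> C2=M] -> [I,I,M] [MISS #3: write from S]
Op 4: C2 write [C2 write: already M (modified), no change] -> [I,I,M] [hit: write from M]
Op 5: C2 read [C2 read: already in M, no change] -> [I,I,M] [hit: read from M]
Op 6: C2 write [C2 write: already M (modified), no change] -> [I,I,M] [hit: write from M]
Op 7: C1 read [C1 read from I: others=['C2=M'] -> C1=S, others downsized to S] -> [I,S,S] [MISS #4: read from I]
Op 8: C1 write [C1 write: invalidate ['C2=S'] -> C1=M] -> [I,M,I] [MISS #5: write from S]
Op 9: C2 write [C2 write: invalidate ['C1=M'] -> C2=M] -> [I,I,M] [MISS #6: write from I]
Op 10: C1 write [C1 write: invalidate ['C2=M'] -> C1=M] -> [I,M,I] [MISS #7: write from I]
Op 11: C1 write [C1 write: already M (modified), no change] -> [I,M,I] [hit: write from M]

Answer: 7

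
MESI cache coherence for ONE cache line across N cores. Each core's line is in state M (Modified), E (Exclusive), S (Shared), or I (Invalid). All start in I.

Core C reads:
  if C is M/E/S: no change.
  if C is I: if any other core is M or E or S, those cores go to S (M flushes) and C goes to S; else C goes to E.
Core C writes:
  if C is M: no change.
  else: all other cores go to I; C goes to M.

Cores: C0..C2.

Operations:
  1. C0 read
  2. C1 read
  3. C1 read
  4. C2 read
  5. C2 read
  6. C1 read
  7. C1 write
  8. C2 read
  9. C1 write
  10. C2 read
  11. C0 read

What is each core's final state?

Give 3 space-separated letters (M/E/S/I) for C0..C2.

Op 1: C0 read [C0 read from I: no other sharers -> C0=E (exclusive)] -> [E,I,I]
Op 2: C1 read [C1 read from I: others=['C0=E'] -> C1=S, others downsized to S] -> [S,S,I]
Op 3: C1 read [C1 read: already in S, no change] -> [S,S,I]
Op 4: C2 read [C2 read from I: others=['C0=S', 'C1=S'] -> C2=S, others downsized to S] -> [S,S,S]
Op 5: C2 read [C2 read: already in S, no change] -> [S,S,S]
Op 6: C1 read [C1 read: already in S, no change] -> [S,S,S]
Op 7: C1 write [C1 write: invalidate ['C0=S', 'C2=S'] -> C1=M] -> [I,M,I]
Op 8: C2 read [C2 read from I: others=['C1=M'] -> C2=S, others downsized to S] -> [I,S,S]
Op 9: C1 write [C1 write: invalidate ['C2=S'] -> C1=M] -> [I,M,I]
Op 10: C2 read [C2 read from I: others=['C1=M'] -> C2=S, others downsized to S] -> [I,S,S]
Op 11: C0 read [C0 read from I: others=['C1=S', 'C2=S'] -> C0=S, others downsized to S] -> [S,S,S]

Answer: S S S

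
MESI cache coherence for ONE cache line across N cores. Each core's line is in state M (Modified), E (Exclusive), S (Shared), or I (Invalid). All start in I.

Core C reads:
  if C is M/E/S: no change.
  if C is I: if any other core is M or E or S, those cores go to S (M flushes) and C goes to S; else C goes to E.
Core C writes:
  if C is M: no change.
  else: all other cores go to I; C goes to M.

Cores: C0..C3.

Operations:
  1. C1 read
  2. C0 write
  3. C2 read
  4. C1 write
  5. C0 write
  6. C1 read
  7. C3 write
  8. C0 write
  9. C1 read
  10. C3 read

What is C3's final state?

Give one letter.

Answer: S

Derivation:
Op 1: C1 read [C1 read from I: no other sharers -> C1=E (exclusive)] -> [I,E,I,I]
Op 2: C0 write [C0 write: invalidate ['C1=E'] -> C0=M] -> [M,I,I,I]
Op 3: C2 read [C2 read from I: others=['C0=M'] -> C2=S, others downsized to S] -> [S,I,S,I]
Op 4: C1 write [C1 write: invalidate ['C0=S', 'C2=S'] -> C1=M] -> [I,M,I,I]
Op 5: C0 write [C0 write: invalidate ['C1=M'] -> C0=M] -> [M,I,I,I]
Op 6: C1 read [C1 read from I: others=['C0=M'] -> C1=S, others downsized to S] -> [S,S,I,I]
Op 7: C3 write [C3 write: invalidate ['C0=S', 'C1=S'] -> C3=M] -> [I,I,I,M]
Op 8: C0 write [C0 write: invalidate ['C3=M'] -> C0=M] -> [M,I,I,I]
Op 9: C1 read [C1 read from I: others=['C0=M'] -> C1=S, others downsized to S] -> [S,S,I,I]
Op 10: C3 read [C3 read from I: others=['C0=S', 'C1=S'] -> C3=S, others downsized to S] -> [S,S,I,S]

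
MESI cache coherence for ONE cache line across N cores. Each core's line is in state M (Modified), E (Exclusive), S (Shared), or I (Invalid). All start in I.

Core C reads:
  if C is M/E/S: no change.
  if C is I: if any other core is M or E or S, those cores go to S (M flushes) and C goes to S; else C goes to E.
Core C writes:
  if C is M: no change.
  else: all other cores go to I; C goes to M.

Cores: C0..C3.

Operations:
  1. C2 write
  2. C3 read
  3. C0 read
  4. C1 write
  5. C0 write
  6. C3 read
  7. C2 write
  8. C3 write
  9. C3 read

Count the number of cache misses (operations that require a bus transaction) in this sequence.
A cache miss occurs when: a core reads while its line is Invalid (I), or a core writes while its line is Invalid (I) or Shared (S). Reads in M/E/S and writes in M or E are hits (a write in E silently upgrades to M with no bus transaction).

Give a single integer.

Answer: 8

Derivation:
Op 1: C2 write [C2 write: invalidate none -> C2=M] -> [I,I,M,I] [MISS #1: write from I]
Op 2: C3 read [C3 read from I: others=['C2=M'] -> C3=S, others downsized to S] -> [I,I,S,S] [MISS #2: read from I]
Op 3: C0 read [C0 read from I: others=['C2=S', 'C3=S'] -> C0=S, others downsized to S] -> [S,I,S,S] [MISS #3: read from I]
Op 4: C1 write [C1 write: invalidate ['C0=S', 'C2=S', 'C3=S'] -> C1=M] -> [I,M,I,I] [MISS #4: write from I]
Op 5: C0 write [C0 write: invalidate ['C1=M'] -> C0=M] -> [M,I,I,I] [MISS #5: write from I]
Op 6: C3 read [C3 read from I: others=['C0=M'] -> C3=S, others downsized to S] -> [S,I,I,S] [MISS #6: read from I]
Op 7: C2 write [C2 write: invalidate ['C0=S', 'C3=S'] -> C2=M] -> [I,I,M,I] [MISS #7: write from I]
Op 8: C3 write [C3 write: invalidate ['C2=M'] -> C3=M] -> [I,I,I,M] [MISS #8: write from I]
Op 9: C3 read [C3 read: already in M, no change] -> [I,I,I,M] [hit: read from M]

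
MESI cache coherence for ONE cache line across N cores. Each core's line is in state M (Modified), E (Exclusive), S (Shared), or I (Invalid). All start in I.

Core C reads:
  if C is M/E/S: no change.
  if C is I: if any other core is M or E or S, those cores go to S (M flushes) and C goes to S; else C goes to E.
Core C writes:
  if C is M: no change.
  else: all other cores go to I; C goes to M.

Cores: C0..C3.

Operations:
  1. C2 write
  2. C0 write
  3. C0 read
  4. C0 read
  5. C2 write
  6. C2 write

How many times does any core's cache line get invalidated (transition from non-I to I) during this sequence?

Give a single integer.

Op 1: C2 write [C2 write: invalidate none -> C2=M] -> [I,I,M,I] (invalidations this op: 0; running total: 0)
Op 2: C0 write [C0 write: invalidate ['C2=M'] -> C0=M] -> [M,I,I,I] (invalidations this op: 1; running total: 1)
Op 3: C0 read [C0 read: already in M, no change] -> [M,I,I,I] (invalidations this op: 0; running total: 1)
Op 4: C0 read [C0 read: already in M, no change] -> [M,I,I,I] (invalidations this op: 0; running total: 1)
Op 5: C2 write [C2 write: invalidate ['C0=M'] -> C2=M] -> [I,I,M,I] (invalidations this op: 1; running total: 2)
Op 6: C2 write [C2 write: already M (modified), no change] -> [I,I,M,I] (invalidations this op: 0; running total: 2)

Answer: 2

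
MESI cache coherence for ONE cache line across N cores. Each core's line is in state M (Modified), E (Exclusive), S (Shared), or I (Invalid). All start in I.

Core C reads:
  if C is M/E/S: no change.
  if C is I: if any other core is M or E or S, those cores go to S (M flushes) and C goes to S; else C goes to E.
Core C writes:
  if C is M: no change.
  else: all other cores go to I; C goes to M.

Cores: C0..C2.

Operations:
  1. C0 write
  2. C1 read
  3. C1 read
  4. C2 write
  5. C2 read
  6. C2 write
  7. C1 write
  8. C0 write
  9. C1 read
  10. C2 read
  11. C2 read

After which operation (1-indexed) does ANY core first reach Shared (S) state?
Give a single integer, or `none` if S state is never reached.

Answer: 2

Derivation:
Op 1: C0 write [C0 write: invalidate none -> C0=M] -> [M,I,I]
Op 2: C1 read [C1 read from I: others=['C0=M'] -> C1=S, others downsized to S] -> [S,S,I]
  -> First S state at op 2; remaining ops need not be traced.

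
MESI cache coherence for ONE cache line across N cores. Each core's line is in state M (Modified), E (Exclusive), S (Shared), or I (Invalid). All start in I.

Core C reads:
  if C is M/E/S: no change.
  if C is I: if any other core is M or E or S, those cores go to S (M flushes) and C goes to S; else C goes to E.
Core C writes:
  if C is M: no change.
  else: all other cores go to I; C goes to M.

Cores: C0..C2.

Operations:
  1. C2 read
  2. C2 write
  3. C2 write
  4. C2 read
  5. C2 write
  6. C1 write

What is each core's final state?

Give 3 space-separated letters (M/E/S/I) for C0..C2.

Answer: I M I

Derivation:
Op 1: C2 read [C2 read from I: no other sharers -> C2=E (exclusive)] -> [I,I,E]
Op 2: C2 write [C2 write: invalidate none -> C2=M] -> [I,I,M]
Op 3: C2 write [C2 write: already M (modified), no change] -> [I,I,M]
Op 4: C2 read [C2 read: already in M, no change] -> [I,I,M]
Op 5: C2 write [C2 write: already M (modified), no change] -> [I,I,M]
Op 6: C1 write [C1 write: invalidate ['C2=M'] -> C1=M] -> [I,M,I]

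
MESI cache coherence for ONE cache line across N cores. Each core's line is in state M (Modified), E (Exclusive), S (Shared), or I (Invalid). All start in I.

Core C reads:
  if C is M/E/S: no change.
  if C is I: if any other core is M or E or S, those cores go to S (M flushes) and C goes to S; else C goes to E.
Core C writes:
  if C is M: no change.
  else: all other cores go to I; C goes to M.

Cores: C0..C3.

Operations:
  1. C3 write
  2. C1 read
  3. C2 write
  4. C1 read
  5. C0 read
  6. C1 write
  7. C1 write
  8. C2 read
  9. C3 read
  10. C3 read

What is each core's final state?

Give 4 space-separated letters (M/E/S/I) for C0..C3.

Op 1: C3 write [C3 write: invalidate none -> C3=M] -> [I,I,I,M]
Op 2: C1 read [C1 read from I: others=['C3=M'] -> C1=S, others downsized to S] -> [I,S,I,S]
Op 3: C2 write [C2 write: invalidate ['C1=S', 'C3=S'] -> C2=M] -> [I,I,M,I]
Op 4: C1 read [C1 read from I: others=['C2=M'] -> C1=S, others downsized to S] -> [I,S,S,I]
Op 5: C0 read [C0 read from I: others=['C1=S', 'C2=S'] -> C0=S, others downsized to S] -> [S,S,S,I]
Op 6: C1 write [C1 write: invalidate ['C0=S', 'C2=S'] -> C1=M] -> [I,M,I,I]
Op 7: C1 write [C1 write: already M (modified), no change] -> [I,M,I,I]
Op 8: C2 read [C2 read from I: others=['C1=M'] -> C2=S, others downsized to S] -> [I,S,S,I]
Op 9: C3 read [C3 read from I: others=['C1=S', 'C2=S'] -> C3=S, others downsized to S] -> [I,S,S,S]
Op 10: C3 read [C3 read: already in S, no change] -> [I,S,S,S]

Answer: I S S S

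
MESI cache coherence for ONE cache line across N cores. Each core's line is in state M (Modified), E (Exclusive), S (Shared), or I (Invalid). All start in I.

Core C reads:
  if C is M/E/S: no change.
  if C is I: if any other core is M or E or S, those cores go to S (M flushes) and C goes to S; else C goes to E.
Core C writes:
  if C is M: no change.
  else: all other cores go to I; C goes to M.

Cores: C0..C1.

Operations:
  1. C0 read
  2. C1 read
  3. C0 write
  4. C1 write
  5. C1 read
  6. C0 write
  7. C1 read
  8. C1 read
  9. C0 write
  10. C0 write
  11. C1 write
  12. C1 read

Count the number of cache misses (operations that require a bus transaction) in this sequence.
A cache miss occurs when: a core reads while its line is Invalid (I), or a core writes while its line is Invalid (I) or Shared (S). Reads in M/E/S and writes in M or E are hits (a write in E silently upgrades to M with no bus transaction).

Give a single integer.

Answer: 8

Derivation:
Op 1: C0 read [C0 read from I: no other sharers -> C0=E (exclusive)] -> [E,I] [MISS #1: read from I]
Op 2: C1 read [C1 read from I: others=['C0=E'] -> C1=S, others downsized to S] -> [S,S] [MISS #2: read from I]
Op 3: C0 write [C0 write: invalidate ['C1=S'] -> C0=M] -> [M,I] [MISS #3: write from S]
Op 4: C1 write [C1 write: invalidate ['C0=M'] -> C1=M] -> [I,M] [MISS #4: write from I]
Op 5: C1 read [C1 read: already in M, no change] -> [I,M] [hit: read from M]
Op 6: C0 write [C0 write: invalidate ['C1=M'] -> C0=M] -> [M,I] [MISS #5: write from I]
Op 7: C1 read [C1 read from I: others=['C0=M'] -> C1=S, others downsized to S] -> [S,S] [MISS #6: read from I]
Op 8: C1 read [C1 read: already in S, no change] -> [S,S] [hit: read from S]
Op 9: C0 write [C0 write: invalidate ['C1=S'] -> C0=M] -> [M,I] [MISS #7: write from S]
Op 10: C0 write [C0 write: already M (modified), no change] -> [M,I] [hit: write from M]
Op 11: C1 write [C1 write: invalidate ['C0=M'] -> C1=M] -> [I,M] [MISS #8: write from I]
Op 12: C1 read [C1 read: already in M, no change] -> [I,M] [hit: read from M]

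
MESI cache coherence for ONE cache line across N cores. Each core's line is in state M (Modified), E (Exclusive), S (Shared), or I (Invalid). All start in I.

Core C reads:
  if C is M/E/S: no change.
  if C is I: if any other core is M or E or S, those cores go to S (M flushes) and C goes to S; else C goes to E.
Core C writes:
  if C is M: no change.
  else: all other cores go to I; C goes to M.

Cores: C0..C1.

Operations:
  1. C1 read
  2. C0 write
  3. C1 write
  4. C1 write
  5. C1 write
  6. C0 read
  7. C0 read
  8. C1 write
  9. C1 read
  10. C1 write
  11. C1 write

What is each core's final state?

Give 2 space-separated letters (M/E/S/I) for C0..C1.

Answer: I M

Derivation:
Op 1: C1 read [C1 read from I: no other sharers -> C1=E (exclusive)] -> [I,E]
Op 2: C0 write [C0 write: invalidate ['C1=E'] -> C0=M] -> [M,I]
Op 3: C1 write [C1 write: invalidate ['C0=M'] -> C1=M] -> [I,M]
Op 4: C1 write [C1 write: already M (modified), no change] -> [I,M]
Op 5: C1 write [C1 write: already M (modified), no change] -> [I,M]
Op 6: C0 read [C0 read from I: others=['C1=M'] -> C0=S, others downsized to S] -> [S,S]
Op 7: C0 read [C0 read: already in S, no change] -> [S,S]
Op 8: C1 write [C1 write: invalidate ['C0=S'] -> C1=M] -> [I,M]
Op 9: C1 read [C1 read: already in M, no change] -> [I,M]
Op 10: C1 write [C1 write: already M (modified), no change] -> [I,M]
Op 11: C1 write [C1 write: already M (modified), no change] -> [I,M]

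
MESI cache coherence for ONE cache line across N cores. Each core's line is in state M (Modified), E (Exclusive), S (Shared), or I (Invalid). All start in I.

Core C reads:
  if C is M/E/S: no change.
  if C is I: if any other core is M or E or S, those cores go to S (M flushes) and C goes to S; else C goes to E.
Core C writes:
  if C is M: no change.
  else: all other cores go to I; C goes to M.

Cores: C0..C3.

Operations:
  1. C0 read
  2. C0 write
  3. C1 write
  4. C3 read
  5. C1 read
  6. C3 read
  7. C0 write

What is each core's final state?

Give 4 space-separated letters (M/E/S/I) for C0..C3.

Op 1: C0 read [C0 read from I: no other sharers -> C0=E (exclusive)] -> [E,I,I,I]
Op 2: C0 write [C0 write: invalidate none -> C0=M] -> [M,I,I,I]
Op 3: C1 write [C1 write: invalidate ['C0=M'] -> C1=M] -> [I,M,I,I]
Op 4: C3 read [C3 read from I: others=['C1=M'] -> C3=S, others downsized to S] -> [I,S,I,S]
Op 5: C1 read [C1 read: already in S, no change] -> [I,S,I,S]
Op 6: C3 read [C3 read: already in S, no change] -> [I,S,I,S]
Op 7: C0 write [C0 write: invalidate ['C1=S', 'C3=S'] -> C0=M] -> [M,I,I,I]

Answer: M I I I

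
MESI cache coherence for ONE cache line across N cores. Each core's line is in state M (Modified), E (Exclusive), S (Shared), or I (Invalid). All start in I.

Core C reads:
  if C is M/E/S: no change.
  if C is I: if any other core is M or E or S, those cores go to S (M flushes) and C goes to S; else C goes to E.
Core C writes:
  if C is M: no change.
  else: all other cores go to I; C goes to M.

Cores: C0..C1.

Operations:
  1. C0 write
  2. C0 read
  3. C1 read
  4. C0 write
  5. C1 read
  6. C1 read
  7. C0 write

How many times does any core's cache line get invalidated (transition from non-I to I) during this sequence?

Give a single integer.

Op 1: C0 write [C0 write: invalidate none -> C0=M] -> [M,I] (invalidations this op: 0; running total: 0)
Op 2: C0 read [C0 read: already in M, no change] -> [M,I] (invalidations this op: 0; running total: 0)
Op 3: C1 read [C1 read from I: others=['C0=M'] -> C1=S, others downsized to S] -> [S,S] (invalidations this op: 0; running total: 0)
Op 4: C0 write [C0 write: invalidate ['C1=S'] -> C0=M] -> [M,I] (invalidations this op: 1; running total: 1)
Op 5: C1 read [C1 read from I: others=['C0=M'] -> C1=S, others downsized to S] -> [S,S] (invalidations this op: 0; running total: 1)
Op 6: C1 read [C1 read: already in S, no change] -> [S,S] (invalidations this op: 0; running total: 1)
Op 7: C0 write [C0 write: invalidate ['C1=S'] -> C0=M] -> [M,I] (invalidations this op: 1; running total: 2)

Answer: 2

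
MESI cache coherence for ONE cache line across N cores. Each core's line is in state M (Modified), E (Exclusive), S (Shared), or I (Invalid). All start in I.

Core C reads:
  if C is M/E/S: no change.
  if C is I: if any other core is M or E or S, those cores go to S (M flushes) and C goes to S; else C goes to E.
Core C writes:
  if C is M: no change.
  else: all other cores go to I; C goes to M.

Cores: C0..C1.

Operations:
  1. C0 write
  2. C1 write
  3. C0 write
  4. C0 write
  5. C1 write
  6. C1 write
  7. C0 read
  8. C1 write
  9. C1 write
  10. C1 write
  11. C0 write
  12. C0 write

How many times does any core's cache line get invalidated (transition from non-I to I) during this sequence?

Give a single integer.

Answer: 5

Derivation:
Op 1: C0 write [C0 write: invalidate none -> C0=M] -> [M,I] (invalidations this op: 0; running total: 0)
Op 2: C1 write [C1 write: invalidate ['C0=M'] -> C1=M] -> [I,M] (invalidations this op: 1; running total: 1)
Op 3: C0 write [C0 write: invalidate ['C1=M'] -> C0=M] -> [M,I] (invalidations this op: 1; running total: 2)
Op 4: C0 write [C0 write: already M (modified), no change] -> [M,I] (invalidations this op: 0; running total: 2)
Op 5: C1 write [C1 write: invalidate ['C0=M'] -> C1=M] -> [I,M] (invalidations this op: 1; running total: 3)
Op 6: C1 write [C1 write: already M (modified), no change] -> [I,M] (invalidations this op: 0; running total: 3)
Op 7: C0 read [C0 read from I: others=['C1=M'] -> C0=S, others downsized to S] -> [S,S] (invalidations this op: 0; running total: 3)
Op 8: C1 write [C1 write: invalidate ['C0=S'] -> C1=M] -> [I,M] (invalidations this op: 1; running total: 4)
Op 9: C1 write [C1 write: already M (modified), no change] -> [I,M] (invalidations this op: 0; running total: 4)
Op 10: C1 write [C1 write: already M (modified), no change] -> [I,M] (invalidations this op: 0; running total: 4)
Op 11: C0 write [C0 write: invalidate ['C1=M'] -> C0=M] -> [M,I] (invalidations this op: 1; running total: 5)
Op 12: C0 write [C0 write: already M (modified), no change] -> [M,I] (invalidations this op: 0; running total: 5)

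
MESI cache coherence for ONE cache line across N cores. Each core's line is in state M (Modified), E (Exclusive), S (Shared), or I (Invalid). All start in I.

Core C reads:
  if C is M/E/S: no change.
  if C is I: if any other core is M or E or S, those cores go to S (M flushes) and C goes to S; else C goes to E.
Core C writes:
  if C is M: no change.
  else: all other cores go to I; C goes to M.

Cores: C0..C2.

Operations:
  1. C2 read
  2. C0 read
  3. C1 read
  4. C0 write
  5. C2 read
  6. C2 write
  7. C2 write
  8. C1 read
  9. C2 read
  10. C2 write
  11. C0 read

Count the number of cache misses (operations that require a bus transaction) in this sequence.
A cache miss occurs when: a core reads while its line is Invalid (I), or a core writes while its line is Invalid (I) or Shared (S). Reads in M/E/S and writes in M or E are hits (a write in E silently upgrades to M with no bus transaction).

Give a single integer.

Answer: 9

Derivation:
Op 1: C2 read [C2 read from I: no other sharers -> C2=E (exclusive)] -> [I,I,E] [MISS #1: read from I]
Op 2: C0 read [C0 read from I: others=['C2=E'] -> C0=S, others downsized to S] -> [S,I,S] [MISS #2: read from I]
Op 3: C1 read [C1 read from I: others=['C0=S', 'C2=S'] -> C1=S, others downsized to S] -> [S,S,S] [MISS #3: read from I]
Op 4: C0 write [C0 write: invalidate ['C1=S', 'C2=S'] -> C0=M] -> [M,I,I] [MISS #4: write from S]
Op 5: C2 read [C2 read from I: others=['C0=M'] -> C2=S, others downsized to S] -> [S,I,S] [MISS #5: read from I]
Op 6: C2 write [C2 write: invalidate ['C0=S'] -> C2=M] -> [I,I,M] [MISS #6: write from S]
Op 7: C2 write [C2 write: already M (modified), no change] -> [I,I,M] [hit: write from M]
Op 8: C1 read [C1 read from I: others=['C2=M'] -> C1=S, others downsized to S] -> [I,S,S] [MISS #7: read from I]
Op 9: C2 read [C2 read: already in S, no change] -> [I,S,S] [hit: read from S]
Op 10: C2 write [C2 write: invalidate ['C1=S'] -> C2=M] -> [I,I,M] [MISS #8: write from S]
Op 11: C0 read [C0 read from I: others=['C2=M'] -> C0=S, others downsized to S] -> [S,I,S] [MISS #9: read from I]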